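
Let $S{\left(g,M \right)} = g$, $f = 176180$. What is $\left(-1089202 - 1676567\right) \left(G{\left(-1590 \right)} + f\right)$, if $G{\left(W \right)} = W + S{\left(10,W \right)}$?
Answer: $-482903267400$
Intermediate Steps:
$G{\left(W \right)} = 10 + W$ ($G{\left(W \right)} = W + 10 = 10 + W$)
$\left(-1089202 - 1676567\right) \left(G{\left(-1590 \right)} + f\right) = \left(-1089202 - 1676567\right) \left(\left(10 - 1590\right) + 176180\right) = - 2765769 \left(-1580 + 176180\right) = \left(-2765769\right) 174600 = -482903267400$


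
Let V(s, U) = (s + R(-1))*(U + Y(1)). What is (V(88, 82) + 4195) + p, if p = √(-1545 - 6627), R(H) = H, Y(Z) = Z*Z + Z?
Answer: 11503 + 6*I*√227 ≈ 11503.0 + 90.399*I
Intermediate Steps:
Y(Z) = Z + Z² (Y(Z) = Z² + Z = Z + Z²)
p = 6*I*√227 (p = √(-8172) = 6*I*√227 ≈ 90.399*I)
V(s, U) = (-1 + s)*(2 + U) (V(s, U) = (s - 1)*(U + 1*(1 + 1)) = (-1 + s)*(U + 1*2) = (-1 + s)*(U + 2) = (-1 + s)*(2 + U))
(V(88, 82) + 4195) + p = ((-2 - 1*82 + 2*88 + 82*88) + 4195) + 6*I*√227 = ((-2 - 82 + 176 + 7216) + 4195) + 6*I*√227 = (7308 + 4195) + 6*I*√227 = 11503 + 6*I*√227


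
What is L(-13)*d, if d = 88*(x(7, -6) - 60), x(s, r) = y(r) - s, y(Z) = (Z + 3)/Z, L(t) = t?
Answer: 76076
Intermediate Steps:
y(Z) = (3 + Z)/Z
x(s, r) = -s + (3 + r)/r (x(s, r) = (3 + r)/r - s = -s + (3 + r)/r)
d = -5852 (d = 88*((1 - 1*7 + 3/(-6)) - 60) = 88*((1 - 7 + 3*(-⅙)) - 60) = 88*((1 - 7 - ½) - 60) = 88*(-13/2 - 60) = 88*(-133/2) = -5852)
L(-13)*d = -13*(-5852) = 76076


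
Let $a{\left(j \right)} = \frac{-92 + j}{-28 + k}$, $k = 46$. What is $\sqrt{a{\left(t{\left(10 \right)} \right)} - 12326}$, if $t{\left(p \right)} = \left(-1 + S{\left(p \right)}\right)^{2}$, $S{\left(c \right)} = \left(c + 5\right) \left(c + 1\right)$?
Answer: $\frac{2 i \sqrt{24383}}{3} \approx 104.1 i$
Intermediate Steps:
$S{\left(c \right)} = \left(1 + c\right) \left(5 + c\right)$ ($S{\left(c \right)} = \left(5 + c\right) \left(1 + c\right) = \left(1 + c\right) \left(5 + c\right)$)
$t{\left(p \right)} = \left(4 + p^{2} + 6 p\right)^{2}$ ($t{\left(p \right)} = \left(-1 + \left(5 + p^{2} + 6 p\right)\right)^{2} = \left(4 + p^{2} + 6 p\right)^{2}$)
$a{\left(j \right)} = - \frac{46}{9} + \frac{j}{18}$ ($a{\left(j \right)} = \frac{-92 + j}{-28 + 46} = \frac{-92 + j}{18} = \left(-92 + j\right) \frac{1}{18} = - \frac{46}{9} + \frac{j}{18}$)
$\sqrt{a{\left(t{\left(10 \right)} \right)} - 12326} = \sqrt{\left(- \frac{46}{9} + \frac{\left(4 + 10^{2} + 6 \cdot 10\right)^{2}}{18}\right) - 12326} = \sqrt{\left(- \frac{46}{9} + \frac{\left(4 + 100 + 60\right)^{2}}{18}\right) - 12326} = \sqrt{\left(- \frac{46}{9} + \frac{164^{2}}{18}\right) - 12326} = \sqrt{\left(- \frac{46}{9} + \frac{1}{18} \cdot 26896\right) - 12326} = \sqrt{\left(- \frac{46}{9} + \frac{13448}{9}\right) - 12326} = \sqrt{\frac{13402}{9} - 12326} = \sqrt{- \frac{97532}{9}} = \frac{2 i \sqrt{24383}}{3}$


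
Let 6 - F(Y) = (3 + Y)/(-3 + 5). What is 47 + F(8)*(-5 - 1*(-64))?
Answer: 153/2 ≈ 76.500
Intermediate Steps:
F(Y) = 9/2 - Y/2 (F(Y) = 6 - (3 + Y)/(-3 + 5) = 6 - (3 + Y)/2 = 6 - (3/2 + Y/2) = 6 + (-3/2 - Y/2) = 9/2 - Y/2)
47 + F(8)*(-5 - 1*(-64)) = 47 + (9/2 - 1/2*8)*(-5 - 1*(-64)) = 47 + (9/2 - 4)*(-5 + 64) = 47 + (1/2)*59 = 47 + 59/2 = 153/2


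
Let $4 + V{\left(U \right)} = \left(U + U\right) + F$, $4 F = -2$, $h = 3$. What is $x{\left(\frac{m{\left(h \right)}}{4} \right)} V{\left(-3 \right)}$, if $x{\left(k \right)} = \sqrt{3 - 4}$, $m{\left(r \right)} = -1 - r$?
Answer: $- \frac{21 i}{2} \approx - 10.5 i$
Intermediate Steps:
$F = - \frac{1}{2}$ ($F = \frac{1}{4} \left(-2\right) = - \frac{1}{2} \approx -0.5$)
$x{\left(k \right)} = i$ ($x{\left(k \right)} = \sqrt{-1} = i$)
$V{\left(U \right)} = - \frac{9}{2} + 2 U$ ($V{\left(U \right)} = -4 + \left(\left(U + U\right) - \frac{1}{2}\right) = -4 + \left(2 U - \frac{1}{2}\right) = -4 + \left(- \frac{1}{2} + 2 U\right) = - \frac{9}{2} + 2 U$)
$x{\left(\frac{m{\left(h \right)}}{4} \right)} V{\left(-3 \right)} = i \left(- \frac{9}{2} + 2 \left(-3\right)\right) = i \left(- \frac{9}{2} - 6\right) = i \left(- \frac{21}{2}\right) = - \frac{21 i}{2}$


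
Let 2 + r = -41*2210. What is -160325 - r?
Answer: -69713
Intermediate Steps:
r = -90612 (r = -2 - 41*2210 = -2 - 90610 = -90612)
-160325 - r = -160325 - 1*(-90612) = -160325 + 90612 = -69713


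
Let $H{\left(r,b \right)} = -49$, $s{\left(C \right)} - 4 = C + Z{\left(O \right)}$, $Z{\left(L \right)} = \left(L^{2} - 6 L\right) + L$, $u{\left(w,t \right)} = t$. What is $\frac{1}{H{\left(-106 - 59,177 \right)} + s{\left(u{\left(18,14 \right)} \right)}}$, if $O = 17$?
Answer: $\frac{1}{173} \approx 0.0057803$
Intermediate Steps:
$Z{\left(L \right)} = L^{2} - 5 L$
$s{\left(C \right)} = 208 + C$ ($s{\left(C \right)} = 4 + \left(C + 17 \left(-5 + 17\right)\right) = 4 + \left(C + 17 \cdot 12\right) = 4 + \left(C + 204\right) = 4 + \left(204 + C\right) = 208 + C$)
$\frac{1}{H{\left(-106 - 59,177 \right)} + s{\left(u{\left(18,14 \right)} \right)}} = \frac{1}{-49 + \left(208 + 14\right)} = \frac{1}{-49 + 222} = \frac{1}{173}$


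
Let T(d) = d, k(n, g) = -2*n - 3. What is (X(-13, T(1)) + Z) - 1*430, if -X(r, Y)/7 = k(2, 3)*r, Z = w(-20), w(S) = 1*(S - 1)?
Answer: -1088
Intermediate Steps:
k(n, g) = -3 - 2*n
w(S) = -1 + S (w(S) = 1*(-1 + S) = -1 + S)
Z = -21 (Z = -1 - 20 = -21)
X(r, Y) = 49*r (X(r, Y) = -7*(-3 - 2*2)*r = -7*(-3 - 4)*r = -(-49)*r = 49*r)
(X(-13, T(1)) + Z) - 1*430 = (49*(-13) - 21) - 1*430 = (-637 - 21) - 430 = -658 - 430 = -1088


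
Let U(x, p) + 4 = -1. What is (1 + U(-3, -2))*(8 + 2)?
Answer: -40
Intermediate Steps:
U(x, p) = -5 (U(x, p) = -4 - 1 = -5)
(1 + U(-3, -2))*(8 + 2) = (1 - 5)*(8 + 2) = -4*10 = -40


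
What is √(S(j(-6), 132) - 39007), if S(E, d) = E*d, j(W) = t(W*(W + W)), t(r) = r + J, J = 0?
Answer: I*√29503 ≈ 171.76*I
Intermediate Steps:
t(r) = r (t(r) = r + 0 = r)
j(W) = 2*W² (j(W) = W*(W + W) = W*(2*W) = 2*W²)
√(S(j(-6), 132) - 39007) = √((2*(-6)²)*132 - 39007) = √((2*36)*132 - 39007) = √(72*132 - 39007) = √(9504 - 39007) = √(-29503) = I*√29503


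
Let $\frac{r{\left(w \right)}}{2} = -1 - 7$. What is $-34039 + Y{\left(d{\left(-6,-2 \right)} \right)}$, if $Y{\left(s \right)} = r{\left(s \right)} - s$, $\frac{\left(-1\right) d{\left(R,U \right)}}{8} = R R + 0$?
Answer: $-33767$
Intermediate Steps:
$r{\left(w \right)} = -16$ ($r{\left(w \right)} = 2 \left(-1 - 7\right) = 2 \left(-8\right) = -16$)
$d{\left(R,U \right)} = - 8 R^{2}$ ($d{\left(R,U \right)} = - 8 \left(R R + 0\right) = - 8 \left(R^{2} + 0\right) = - 8 R^{2}$)
$Y{\left(s \right)} = -16 - s$
$-34039 + Y{\left(d{\left(-6,-2 \right)} \right)} = -34039 - \left(16 - 8 \left(-6\right)^{2}\right) = -34039 - \left(16 - 288\right) = -34039 - -272 = -34039 + \left(-16 + 288\right) = -34039 + 272 = -33767$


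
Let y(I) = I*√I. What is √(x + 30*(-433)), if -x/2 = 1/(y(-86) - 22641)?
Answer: 2*√((73526647 + 279285*I*√86)/(-22641 - 86*I*√86)) ≈ 1.3634e-8 - 113.97*I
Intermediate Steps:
y(I) = I^(3/2)
x = -2/(-22641 - 86*I*√86) (x = -2/((-86)^(3/2) - 22641) = -2/(-86*I*√86 - 22641) = -2/(-22641 - 86*I*√86) ≈ 8.8226e-5 - 3.1078e-6*I)
√(x + 30*(-433)) = √((45282/513250937 - 172*I*√86/513250937) + 30*(-433)) = √((45282/513250937 - 172*I*√86/513250937) - 12990) = √(-6667129626348/513250937 - 172*I*√86/513250937)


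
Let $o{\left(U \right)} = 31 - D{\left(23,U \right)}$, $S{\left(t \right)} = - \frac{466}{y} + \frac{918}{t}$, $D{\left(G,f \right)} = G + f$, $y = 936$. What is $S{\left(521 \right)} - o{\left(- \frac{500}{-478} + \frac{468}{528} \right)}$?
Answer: $- \frac{769786000}{160255953} \approx -4.8035$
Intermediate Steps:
$S{\left(t \right)} = - \frac{233}{468} + \frac{918}{t}$ ($S{\left(t \right)} = - \frac{466}{936} + \frac{918}{t} = \left(-466\right) \frac{1}{936} + \frac{918}{t} = - \frac{233}{468} + \frac{918}{t}$)
$o{\left(U \right)} = 8 - U$ ($o{\left(U \right)} = 31 - \left(23 + U\right) = 8 - U$)
$S{\left(521 \right)} - o{\left(- \frac{500}{-478} + \frac{468}{528} \right)} = \left(- \frac{233}{468} + \frac{918}{521}\right) - \left(8 - \left(- \frac{500}{-478} + \frac{468}{528}\right)\right) = \left(- \frac{233}{468} + 918 \cdot \frac{1}{521}\right) - \left(8 - \left(\left(-500\right) \left(- \frac{1}{478}\right) + 468 \cdot \frac{1}{528}\right)\right) = \left(- \frac{233}{468} + \frac{918}{521}\right) - \left(8 - \left(\frac{250}{239} + \frac{39}{44}\right)\right) = \frac{308231}{243828} - \left(8 - \frac{20321}{10516}\right) = \frac{308231}{243828} - \frac{63807}{10516} = - \frac{769786000}{160255953}$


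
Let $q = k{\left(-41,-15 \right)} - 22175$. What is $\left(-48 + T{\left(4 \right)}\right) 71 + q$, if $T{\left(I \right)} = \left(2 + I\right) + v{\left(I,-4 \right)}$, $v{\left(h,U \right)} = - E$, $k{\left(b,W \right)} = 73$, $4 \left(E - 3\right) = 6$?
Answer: $- \frac{50807}{2} \approx -25404.0$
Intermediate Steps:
$E = \frac{9}{2}$ ($E = 3 + \frac{1}{4} \cdot 6 = 3 + \frac{3}{2} = \frac{9}{2} \approx 4.5$)
$v{\left(h,U \right)} = - \frac{9}{2}$ ($v{\left(h,U \right)} = \left(-1\right) \frac{9}{2} = - \frac{9}{2}$)
$T{\left(I \right)} = - \frac{5}{2} + I$ ($T{\left(I \right)} = \left(2 + I\right) - \frac{9}{2} = - \frac{5}{2} + I$)
$q = -22102$ ($q = 73 - 22175 = -22102$)
$\left(-48 + T{\left(4 \right)}\right) 71 + q = \left(-48 + \left(- \frac{5}{2} + 4\right)\right) 71 - 22102 = \left(-48 + \frac{3}{2}\right) 71 - 22102 = \left(- \frac{93}{2}\right) 71 - 22102 = - \frac{6603}{2} - 22102 = - \frac{50807}{2}$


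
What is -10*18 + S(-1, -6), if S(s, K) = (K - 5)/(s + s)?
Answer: -349/2 ≈ -174.50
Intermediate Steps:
S(s, K) = (-5 + K)/(2*s) (S(s, K) = (-5 + K)/((2*s)) = (-5 + K)*(1/(2*s)) = (-5 + K)/(2*s))
-10*18 + S(-1, -6) = -10*18 + (½)*(-5 - 6)/(-1) = -180 + (½)*(-1)*(-11) = -180 + 11/2 = -349/2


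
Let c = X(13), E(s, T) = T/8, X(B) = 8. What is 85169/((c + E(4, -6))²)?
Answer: 1362704/841 ≈ 1620.3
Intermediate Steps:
E(s, T) = T/8 (E(s, T) = T*(⅛) = T/8)
c = 8
85169/((c + E(4, -6))²) = 85169/((8 + (⅛)*(-6))²) = 85169/((8 - ¾)²) = 85169/((29/4)²) = 85169/(841/16) = 85169*(16/841) = 1362704/841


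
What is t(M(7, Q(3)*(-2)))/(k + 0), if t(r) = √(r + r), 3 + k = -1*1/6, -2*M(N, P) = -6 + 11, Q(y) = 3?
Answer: -6*I*√5/19 ≈ -0.70613*I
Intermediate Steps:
M(N, P) = -5/2 (M(N, P) = -(-6 + 11)/2 = -½*5 = -5/2)
k = -19/6 (k = -3 - 1*1/6 = -3 - 1*⅙ = -3 - ⅙ = -19/6 ≈ -3.1667)
t(r) = √2*√r (t(r) = √(2*r) = √2*√r)
t(M(7, Q(3)*(-2)))/(k + 0) = (√2*√(-5/2))/(-19/6 + 0) = (√2*(I*√10/2))/(-19/6) = (I*√5)*(-6/19) = -6*I*√5/19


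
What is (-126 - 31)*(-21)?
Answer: 3297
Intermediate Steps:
(-126 - 31)*(-21) = -157*(-21) = 3297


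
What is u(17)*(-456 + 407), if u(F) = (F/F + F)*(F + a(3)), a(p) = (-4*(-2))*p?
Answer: -36162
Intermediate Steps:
a(p) = 8*p
u(F) = (1 + F)*(24 + F) (u(F) = (F/F + F)*(F + 8*3) = (1 + F)*(F + 24) = (1 + F)*(24 + F))
u(17)*(-456 + 407) = (24 + 17² + 25*17)*(-456 + 407) = (24 + 289 + 425)*(-49) = 738*(-49) = -36162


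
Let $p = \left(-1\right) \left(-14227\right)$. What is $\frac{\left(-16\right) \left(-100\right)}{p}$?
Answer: $\frac{1600}{14227} \approx 0.11246$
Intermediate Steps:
$p = 14227$
$\frac{\left(-16\right) \left(-100\right)}{p} = \frac{\left(-16\right) \left(-100\right)}{14227} = 1600 \cdot \frac{1}{14227} = \frac{1600}{14227}$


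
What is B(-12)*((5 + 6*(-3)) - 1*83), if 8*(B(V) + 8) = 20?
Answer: 528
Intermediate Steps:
B(V) = -11/2 (B(V) = -8 + (1/8)*20 = -8 + 5/2 = -11/2)
B(-12)*((5 + 6*(-3)) - 1*83) = -11*((5 + 6*(-3)) - 1*83)/2 = -11*((5 - 18) - 83)/2 = -11*(-13 - 83)/2 = -11/2*(-96) = 528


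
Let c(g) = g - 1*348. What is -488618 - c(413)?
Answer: -488683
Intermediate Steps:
c(g) = -348 + g (c(g) = g - 348 = -348 + g)
-488618 - c(413) = -488618 - (-348 + 413) = -488618 - 1*65 = -488618 - 65 = -488683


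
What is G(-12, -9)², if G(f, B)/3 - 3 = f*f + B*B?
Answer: 467856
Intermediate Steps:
G(f, B) = 9 + 3*B² + 3*f² (G(f, B) = 9 + 3*(f*f + B*B) = 9 + 3*(f² + B²) = 9 + 3*(B² + f²) = 9 + (3*B² + 3*f²) = 9 + 3*B² + 3*f²)
G(-12, -9)² = (9 + 3*(-9)² + 3*(-12)²)² = (9 + 3*81 + 3*144)² = (9 + 243 + 432)² = 684² = 467856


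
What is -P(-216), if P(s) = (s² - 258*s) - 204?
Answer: -102180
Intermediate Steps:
P(s) = -204 + s² - 258*s
-P(-216) = -(-204 + (-216)² - 258*(-216)) = -(-204 + 46656 + 55728) = -1*102180 = -102180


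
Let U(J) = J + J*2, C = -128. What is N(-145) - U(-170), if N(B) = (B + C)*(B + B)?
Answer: 79680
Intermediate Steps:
N(B) = 2*B*(-128 + B) (N(B) = (B - 128)*(B + B) = (-128 + B)*(2*B) = 2*B*(-128 + B))
U(J) = 3*J (U(J) = J + 2*J = 3*J)
N(-145) - U(-170) = 2*(-145)*(-128 - 145) - 3*(-170) = 2*(-145)*(-273) - 1*(-510) = 79170 + 510 = 79680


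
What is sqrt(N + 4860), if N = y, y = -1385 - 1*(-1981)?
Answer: 4*sqrt(341) ≈ 73.865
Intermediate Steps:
y = 596 (y = -1385 + 1981 = 596)
N = 596
sqrt(N + 4860) = sqrt(596 + 4860) = sqrt(5456) = 4*sqrt(341)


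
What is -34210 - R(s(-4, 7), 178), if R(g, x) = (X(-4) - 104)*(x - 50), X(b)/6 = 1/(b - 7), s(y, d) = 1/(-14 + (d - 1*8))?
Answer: -229110/11 ≈ -20828.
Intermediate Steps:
s(y, d) = 1/(-22 + d) (s(y, d) = 1/(-14 + (d - 8)) = 1/(-14 + (-8 + d)) = 1/(-22 + d))
X(b) = 6/(-7 + b) (X(b) = 6/(b - 7) = 6/(-7 + b))
R(g, x) = 57500/11 - 1150*x/11 (R(g, x) = (6/(-7 - 4) - 104)*(x - 50) = (6/(-11) - 104)*(-50 + x) = (6*(-1/11) - 104)*(-50 + x) = (-6/11 - 104)*(-50 + x) = -1150*(-50 + x)/11 = 57500/11 - 1150*x/11)
-34210 - R(s(-4, 7), 178) = -34210 - (57500/11 - 1150/11*178) = -34210 - (57500/11 - 204700/11) = -34210 - 1*(-147200/11) = -34210 + 147200/11 = -229110/11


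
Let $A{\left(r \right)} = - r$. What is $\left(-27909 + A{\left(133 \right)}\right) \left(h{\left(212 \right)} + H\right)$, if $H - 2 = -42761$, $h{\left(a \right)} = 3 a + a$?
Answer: $1175268262$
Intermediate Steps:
$h{\left(a \right)} = 4 a$
$H = -42759$ ($H = 2 - 42761 = -42759$)
$\left(-27909 + A{\left(133 \right)}\right) \left(h{\left(212 \right)} + H\right) = \left(-27909 - 133\right) \left(4 \cdot 212 - 42759\right) = \left(-27909 - 133\right) \left(848 - 42759\right) = \left(-28042\right) \left(-41911\right) = 1175268262$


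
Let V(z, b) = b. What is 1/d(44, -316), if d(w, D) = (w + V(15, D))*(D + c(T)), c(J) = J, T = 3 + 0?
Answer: 1/85136 ≈ 1.1746e-5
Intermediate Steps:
T = 3
d(w, D) = (3 + D)*(D + w) (d(w, D) = (w + D)*(D + 3) = (D + w)*(3 + D) = (3 + D)*(D + w))
1/d(44, -316) = 1/((-316)² + 3*(-316) + 3*44 - 316*44) = 1/(99856 - 948 + 132 - 13904) = 1/85136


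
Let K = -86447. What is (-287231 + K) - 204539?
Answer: -578217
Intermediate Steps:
(-287231 + K) - 204539 = (-287231 - 86447) - 204539 = -373678 - 204539 = -578217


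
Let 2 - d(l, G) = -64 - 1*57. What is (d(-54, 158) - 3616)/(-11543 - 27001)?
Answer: 3493/38544 ≈ 0.090624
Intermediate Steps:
d(l, G) = 123 (d(l, G) = 2 - (-64 - 1*57) = 2 - (-64 - 57) = 2 - 1*(-121) = 2 + 121 = 123)
(d(-54, 158) - 3616)/(-11543 - 27001) = (123 - 3616)/(-11543 - 27001) = -3493/(-38544) = -3493*(-1/38544) = 3493/38544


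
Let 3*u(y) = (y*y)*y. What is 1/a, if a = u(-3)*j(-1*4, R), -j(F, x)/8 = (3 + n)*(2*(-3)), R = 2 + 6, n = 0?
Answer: -1/1296 ≈ -0.00077160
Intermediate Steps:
R = 8
u(y) = y**3/3 (u(y) = ((y*y)*y)/3 = (y**2*y)/3 = y**3/3)
j(F, x) = 144 (j(F, x) = -8*(3 + 0)*2*(-3) = -24*(-6) = -8*(-18) = 144)
a = -1296 (a = ((1/3)*(-3)**3)*144 = ((1/3)*(-27))*144 = -9*144 = -1296)
1/a = 1/(-1296) = -1/1296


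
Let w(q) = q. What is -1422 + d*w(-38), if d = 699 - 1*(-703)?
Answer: -54698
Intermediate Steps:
d = 1402 (d = 699 + 703 = 1402)
-1422 + d*w(-38) = -1422 + 1402*(-38) = -1422 - 53276 = -54698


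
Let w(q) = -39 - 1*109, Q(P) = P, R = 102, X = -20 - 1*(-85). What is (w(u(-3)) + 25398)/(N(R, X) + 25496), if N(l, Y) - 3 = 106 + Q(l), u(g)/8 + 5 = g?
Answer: 25250/25707 ≈ 0.98222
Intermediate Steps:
u(g) = -40 + 8*g
X = 65 (X = -20 + 85 = 65)
N(l, Y) = 109 + l (N(l, Y) = 3 + (106 + l) = 109 + l)
w(q) = -148 (w(q) = -39 - 109 = -148)
(w(u(-3)) + 25398)/(N(R, X) + 25496) = (-148 + 25398)/((109 + 102) + 25496) = 25250/(211 + 25496) = 25250/25707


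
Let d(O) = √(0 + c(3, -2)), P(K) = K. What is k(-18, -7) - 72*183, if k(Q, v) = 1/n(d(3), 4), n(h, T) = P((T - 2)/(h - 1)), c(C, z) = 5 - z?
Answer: -26353/2 + √7/2 ≈ -13175.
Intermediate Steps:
d(O) = √7 (d(O) = √(0 + (5 - 1*(-2))) = √(0 + (5 + 2)) = √(0 + 7) = √7)
n(h, T) = (-2 + T)/(-1 + h) (n(h, T) = (T - 2)/(h - 1) = (-2 + T)/(-1 + h))
k(Q, v) = -½ + √7/2 (k(Q, v) = 1/((-2 + 4)/(-1 + √7)) = 1/(2/(-1 + √7)) = -½ + √7/2)
k(-18, -7) - 72*183 = (-½ + √7/2) - 72*183 = (-½ + √7/2) - 13176 = -26353/2 + √7/2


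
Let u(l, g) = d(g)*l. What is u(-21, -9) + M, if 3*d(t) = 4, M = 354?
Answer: 326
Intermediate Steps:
d(t) = 4/3 (d(t) = (1/3)*4 = 4/3)
u(l, g) = 4*l/3
u(-21, -9) + M = (4/3)*(-21) + 354 = -28 + 354 = 326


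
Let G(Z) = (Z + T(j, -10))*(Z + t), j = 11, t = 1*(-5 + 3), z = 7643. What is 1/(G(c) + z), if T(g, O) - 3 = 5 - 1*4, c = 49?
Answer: 1/10134 ≈ 9.8678e-5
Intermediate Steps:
t = -2 (t = 1*(-2) = -2)
T(g, O) = 4 (T(g, O) = 3 + (5 - 1*4) = 3 + (5 - 4) = 3 + 1 = 4)
G(Z) = (-2 + Z)*(4 + Z) (G(Z) = (Z + 4)*(Z - 2) = (4 + Z)*(-2 + Z) = (-2 + Z)*(4 + Z))
1/(G(c) + z) = 1/((-8 + 49**2 + 2*49) + 7643) = 1/((-8 + 2401 + 98) + 7643) = 1/(2491 + 7643) = 1/10134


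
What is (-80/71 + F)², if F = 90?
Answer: 39816100/5041 ≈ 7898.5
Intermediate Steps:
(-80/71 + F)² = (-80/71 + 90)² = (6310/71)² = 39816100/5041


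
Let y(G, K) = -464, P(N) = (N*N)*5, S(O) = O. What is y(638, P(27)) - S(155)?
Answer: -619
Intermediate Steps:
P(N) = 5*N² (P(N) = N²*5 = 5*N²)
y(638, P(27)) - S(155) = -464 - 1*155 = -464 - 155 = -619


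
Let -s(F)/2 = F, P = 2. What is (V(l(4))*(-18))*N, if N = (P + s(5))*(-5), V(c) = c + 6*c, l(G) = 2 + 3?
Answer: -25200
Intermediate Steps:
l(G) = 5
s(F) = -2*F
V(c) = 7*c
N = 40 (N = (2 - 2*5)*(-5) = (2 - 10)*(-5) = -8*(-5) = 40)
(V(l(4))*(-18))*N = ((7*5)*(-18))*40 = (35*(-18))*40 = -630*40 = -25200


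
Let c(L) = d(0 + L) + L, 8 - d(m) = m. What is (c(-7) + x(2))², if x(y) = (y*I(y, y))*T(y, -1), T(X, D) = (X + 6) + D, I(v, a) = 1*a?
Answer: 1296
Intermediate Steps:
d(m) = 8 - m
I(v, a) = a
T(X, D) = 6 + D + X (T(X, D) = (6 + X) + D = 6 + D + X)
c(L) = 8 (c(L) = (8 - (0 + L)) + L = (8 - L) + L = 8)
x(y) = y²*(5 + y) (x(y) = (y*y)*(6 - 1 + y) = y²*(5 + y))
(c(-7) + x(2))² = (8 + 2²*(5 + 2))² = (8 + 4*7)² = (8 + 28)² = 36² = 1296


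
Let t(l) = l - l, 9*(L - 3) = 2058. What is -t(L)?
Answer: 0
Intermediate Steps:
L = 695/3 (L = 3 + (⅑)*2058 = 3 + 686/3 = 695/3 ≈ 231.67)
t(l) = 0
-t(L) = -1*0 = 0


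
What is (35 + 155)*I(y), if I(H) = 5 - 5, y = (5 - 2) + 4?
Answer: 0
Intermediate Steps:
y = 7 (y = 3 + 4 = 7)
I(H) = 0
(35 + 155)*I(y) = (35 + 155)*0 = 190*0 = 0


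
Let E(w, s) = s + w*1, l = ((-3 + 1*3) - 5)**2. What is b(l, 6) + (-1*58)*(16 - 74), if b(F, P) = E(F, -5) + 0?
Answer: 3384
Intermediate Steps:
l = 25 (l = ((-3 + 3) - 5)**2 = (0 - 5)**2 = (-5)**2 = 25)
E(w, s) = s + w
b(F, P) = -5 + F (b(F, P) = (-5 + F) + 0 = -5 + F)
b(l, 6) + (-1*58)*(16 - 74) = (-5 + 25) + (-1*58)*(16 - 74) = 20 - 58*(-58) = 20 + 3364 = 3384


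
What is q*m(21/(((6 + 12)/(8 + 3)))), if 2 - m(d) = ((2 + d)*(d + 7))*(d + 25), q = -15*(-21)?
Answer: -84130375/24 ≈ -3.5054e+6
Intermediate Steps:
q = 315
m(d) = 2 - (2 + d)*(7 + d)*(25 + d) (m(d) = 2 - (2 + d)*(d + 7)*(d + 25) = 2 - (2 + d)*(7 + d)*(25 + d))
q*m(21/(((6 + 12)/(8 + 3)))) = 315*(-348 - (21/(((6 + 12)/(8 + 3))))³ - 5019/((6 + 12)/(8 + 3)) - 34*441*(8 + 3)²/(6 + 12)²) = 315*(-348 - (21/((18/11)))³ - 5019/(18/11) - 34*(21/((18/11)))²) = 315*(-348 - (21/((18*(1/11))))³ - 5019/(18*(1/11)) - 34*(21/((18*(1/11))))²) = 315*(-348 - (21/(18/11))³ - 5019/18/11 - 34*(21/(18/11))²) = 315*(-348 - (21*(11/18))³ - 5019*11/18 - 34*(21*(11/18))²) = 315*(-348 - (77/6)³ - 239*77/6 - 34*(77/6)²) = 315*(-348 - 1*456533/216 - 18403/6 - 34*5929/36) = 315*(-348 - 456533/216 - 18403/6 - 100793/18) = 315*(-2403725/216) = -84130375/24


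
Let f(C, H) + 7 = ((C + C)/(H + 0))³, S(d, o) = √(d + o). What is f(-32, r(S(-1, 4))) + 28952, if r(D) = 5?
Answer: 3355981/125 ≈ 26848.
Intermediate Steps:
f(C, H) = -7 + 8*C³/H³ (f(C, H) = -7 + ((C + C)/(H + 0))³ = -7 + ((2*C)/H)³ = -7 + (2*C/H)³ = -7 + 8*C³/H³)
f(-32, r(S(-1, 4))) + 28952 = (-7 + 8*(-32)³/5³) + 28952 = (-7 + 8*(-32768)*(1/125)) + 28952 = (-7 - 262144/125) + 28952 = -263019/125 + 28952 = 3355981/125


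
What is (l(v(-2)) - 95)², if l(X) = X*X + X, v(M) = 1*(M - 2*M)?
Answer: 7921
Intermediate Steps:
v(M) = -M (v(M) = 1*(-M) = -M)
l(X) = X + X² (l(X) = X² + X = X + X²)
(l(v(-2)) - 95)² = ((-1*(-2))*(1 - 1*(-2)) - 95)² = (2*(1 + 2) - 95)² = (2*3 - 95)² = (6 - 95)² = (-89)² = 7921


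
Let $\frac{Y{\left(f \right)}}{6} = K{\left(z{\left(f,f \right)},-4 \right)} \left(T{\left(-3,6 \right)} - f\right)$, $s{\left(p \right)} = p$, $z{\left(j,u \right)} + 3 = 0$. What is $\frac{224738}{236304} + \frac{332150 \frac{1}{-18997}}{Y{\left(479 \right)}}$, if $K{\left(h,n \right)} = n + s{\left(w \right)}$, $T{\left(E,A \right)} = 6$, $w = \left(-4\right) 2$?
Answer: $\frac{1009155693239}{1061664366312} \approx 0.95054$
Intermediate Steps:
$w = -8$
$z{\left(j,u \right)} = -3$ ($z{\left(j,u \right)} = -3 + 0 = -3$)
$K{\left(h,n \right)} = -8 + n$ ($K{\left(h,n \right)} = n - 8 = -8 + n$)
$Y{\left(f \right)} = -432 + 72 f$ ($Y{\left(f \right)} = 6 \left(-8 - 4\right) \left(6 - f\right) = 6 \left(- 12 \left(6 - f\right)\right) = 6 \left(-72 + 12 f\right) = -432 + 72 f$)
$\frac{224738}{236304} + \frac{332150 \frac{1}{-18997}}{Y{\left(479 \right)}} = \frac{224738}{236304} + \frac{332150 \frac{1}{-18997}}{-432 + 72 \cdot 479} = 224738 \cdot \frac{1}{236304} + \frac{332150 \left(- \frac{1}{18997}\right)}{-432 + 34488} = \frac{112369}{118152} - \frac{332150}{18997 \cdot 34056} = \frac{112369}{118152} - \frac{166075}{323480916} = \frac{1009155693239}{1061664366312}$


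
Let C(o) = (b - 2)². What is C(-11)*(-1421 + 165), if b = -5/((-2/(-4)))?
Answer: -180864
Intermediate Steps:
b = -10 (b = -5/((-2*(-¼))) = -5/½ = -5*2 = -10)
C(o) = 144 (C(o) = (-10 - 2)² = (-12)² = 144)
C(-11)*(-1421 + 165) = 144*(-1421 + 165) = 144*(-1256) = -180864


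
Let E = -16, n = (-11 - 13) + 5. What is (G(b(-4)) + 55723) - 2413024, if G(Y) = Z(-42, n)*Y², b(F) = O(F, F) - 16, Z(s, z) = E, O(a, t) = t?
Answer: -2363701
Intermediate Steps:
n = -19 (n = -24 + 5 = -19)
Z(s, z) = -16
b(F) = -16 + F (b(F) = F - 16 = -16 + F)
G(Y) = -16*Y²
(G(b(-4)) + 55723) - 2413024 = (-16*(-16 - 4)² + 55723) - 2413024 = (-16*(-20)² + 55723) - 2413024 = (-16*400 + 55723) - 2413024 = (-6400 + 55723) - 2413024 = 49323 - 2413024 = -2363701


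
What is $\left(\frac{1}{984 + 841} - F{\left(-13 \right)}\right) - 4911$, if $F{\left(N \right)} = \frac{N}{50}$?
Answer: $- \frac{17924199}{3650} \approx -4910.7$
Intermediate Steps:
$F{\left(N \right)} = \frac{N}{50}$ ($F{\left(N \right)} = N \frac{1}{50} = \frac{N}{50}$)
$\left(\frac{1}{984 + 841} - F{\left(-13 \right)}\right) - 4911 = \left(\frac{1}{984 + 841} - \frac{1}{50} \left(-13\right)\right) - 4911 = \left(\frac{1}{1825} - - \frac{13}{50}\right) - 4911 = \left(\frac{1}{1825} + \frac{13}{50}\right) - 4911 = \frac{951}{3650} - 4911 = - \frac{17924199}{3650}$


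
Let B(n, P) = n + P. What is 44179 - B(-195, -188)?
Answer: 44562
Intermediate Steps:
B(n, P) = P + n
44179 - B(-195, -188) = 44179 - (-188 - 195) = 44179 - 1*(-383) = 44179 + 383 = 44562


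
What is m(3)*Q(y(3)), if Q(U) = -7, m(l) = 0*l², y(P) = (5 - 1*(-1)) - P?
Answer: 0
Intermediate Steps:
y(P) = 6 - P (y(P) = (5 + 1) - P = 6 - P)
m(l) = 0
m(3)*Q(y(3)) = 0*(-7) = 0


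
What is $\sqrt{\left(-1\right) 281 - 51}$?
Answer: $2 i \sqrt{83} \approx 18.221 i$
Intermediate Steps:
$\sqrt{\left(-1\right) 281 - 51} = \sqrt{-281 - 51} = \sqrt{-332} = 2 i \sqrt{83}$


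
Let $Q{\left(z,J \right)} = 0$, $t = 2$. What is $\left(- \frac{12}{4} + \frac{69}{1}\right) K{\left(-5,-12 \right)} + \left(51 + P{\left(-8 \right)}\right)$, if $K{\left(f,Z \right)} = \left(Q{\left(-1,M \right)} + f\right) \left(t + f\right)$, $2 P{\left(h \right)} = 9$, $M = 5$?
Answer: $\frac{2091}{2} \approx 1045.5$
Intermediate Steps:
$P{\left(h \right)} = \frac{9}{2}$ ($P{\left(h \right)} = \frac{1}{2} \cdot 9 = \frac{9}{2}$)
$K{\left(f,Z \right)} = f \left(2 + f\right)$ ($K{\left(f,Z \right)} = \left(0 + f\right) \left(2 + f\right) = f \left(2 + f\right)$)
$\left(- \frac{12}{4} + \frac{69}{1}\right) K{\left(-5,-12 \right)} + \left(51 + P{\left(-8 \right)}\right) = \left(- \frac{12}{4} + \frac{69}{1}\right) \left(- 5 \left(2 - 5\right)\right) + \left(51 + \frac{9}{2}\right) = \left(\left(-12\right) \frac{1}{4} + 69 \cdot 1\right) \left(\left(-5\right) \left(-3\right)\right) + \frac{111}{2} = \left(-3 + 69\right) 15 + \frac{111}{2} = 66 \cdot 15 + \frac{111}{2} = 990 + \frac{111}{2} = \frac{2091}{2}$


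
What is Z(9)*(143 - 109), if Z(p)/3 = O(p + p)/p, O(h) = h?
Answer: 204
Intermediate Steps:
Z(p) = 6 (Z(p) = 3*((p + p)/p) = 3*((2*p)/p) = 3*2 = 6)
Z(9)*(143 - 109) = 6*(143 - 109) = 6*34 = 204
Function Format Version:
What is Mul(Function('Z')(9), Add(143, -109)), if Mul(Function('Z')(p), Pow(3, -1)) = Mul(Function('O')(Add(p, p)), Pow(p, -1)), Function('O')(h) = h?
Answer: 204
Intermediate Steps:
Function('Z')(p) = 6 (Function('Z')(p) = Mul(3, Mul(Add(p, p), Pow(p, -1))) = Mul(3, Mul(Mul(2, p), Pow(p, -1))) = Mul(3, 2) = 6)
Mul(Function('Z')(9), Add(143, -109)) = Mul(6, Add(143, -109)) = Mul(6, 34) = 204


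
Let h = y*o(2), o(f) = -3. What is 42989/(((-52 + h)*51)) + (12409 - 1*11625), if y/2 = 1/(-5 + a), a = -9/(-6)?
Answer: 13773445/17952 ≈ 767.24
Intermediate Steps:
a = 3/2 (a = -9*(-⅙) = 3/2 ≈ 1.5000)
y = -4/7 (y = 2/(-5 + 3/2) = 2/(-7/2) = 2*(-2/7) = -4/7 ≈ -0.57143)
h = 12/7 (h = -4/7*(-3) = 12/7 ≈ 1.7143)
42989/(((-52 + h)*51)) + (12409 - 1*11625) = 42989/(((-52 + 12/7)*51)) + (12409 - 1*11625) = 42989/((-352/7*51)) + (12409 - 11625) = 42989/(-17952/7) + 784 = 42989*(-7/17952) + 784 = -300923/17952 + 784 = 13773445/17952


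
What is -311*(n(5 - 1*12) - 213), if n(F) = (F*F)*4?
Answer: 5287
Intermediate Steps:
n(F) = 4*F² (n(F) = F²*4 = 4*F²)
-311*(n(5 - 1*12) - 213) = -311*(4*(5 - 1*12)² - 213) = -311*(4*(5 - 12)² - 213) = -311*(4*(-7)² - 213) = -311*(4*49 - 213) = -311*(196 - 213) = -311*(-17) = 5287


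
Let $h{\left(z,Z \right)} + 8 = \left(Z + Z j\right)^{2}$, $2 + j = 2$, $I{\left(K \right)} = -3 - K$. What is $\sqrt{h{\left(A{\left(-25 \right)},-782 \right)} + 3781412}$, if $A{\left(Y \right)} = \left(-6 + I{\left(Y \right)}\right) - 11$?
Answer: $4 \sqrt{274558} \approx 2095.9$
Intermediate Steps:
$j = 0$ ($j = -2 + 2 = 0$)
$A{\left(Y \right)} = -20 - Y$ ($A{\left(Y \right)} = \left(-6 - \left(3 + Y\right)\right) - 11 = \left(-9 - Y\right) - 11 = -20 - Y$)
$h{\left(z,Z \right)} = -8 + Z^{2}$ ($h{\left(z,Z \right)} = -8 + \left(Z + Z 0\right)^{2} = -8 + \left(Z + 0\right)^{2} = -8 + Z^{2}$)
$\sqrt{h{\left(A{\left(-25 \right)},-782 \right)} + 3781412} = \sqrt{\left(-8 + \left(-782\right)^{2}\right) + 3781412} = \sqrt{\left(-8 + 611524\right) + 3781412} = \sqrt{611516 + 3781412} = \sqrt{4392928} = 4 \sqrt{274558}$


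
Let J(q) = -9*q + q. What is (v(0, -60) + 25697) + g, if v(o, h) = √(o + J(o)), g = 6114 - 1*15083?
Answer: 16728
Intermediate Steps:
J(q) = -8*q
g = -8969 (g = 6114 - 15083 = -8969)
v(o, h) = √7*√(-o) (v(o, h) = √(o - 8*o) = √(-7*o) = √7*√(-o))
(v(0, -60) + 25697) + g = (√7*√(-1*0) + 25697) - 8969 = (√7*√0 + 25697) - 8969 = (√7*0 + 25697) - 8969 = (0 + 25697) - 8969 = 25697 - 8969 = 16728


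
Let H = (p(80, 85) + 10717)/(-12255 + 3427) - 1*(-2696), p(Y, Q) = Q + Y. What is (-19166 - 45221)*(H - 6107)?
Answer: 969770917265/4414 ≈ 2.1970e+8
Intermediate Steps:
H = 11894703/4414 (H = ((85 + 80) + 10717)/(-12255 + 3427) - 1*(-2696) = (165 + 10717)/(-8828) + 2696 = 10882*(-1/8828) + 2696 = -5441/4414 + 2696 = 11894703/4414 ≈ 2694.8)
(-19166 - 45221)*(H - 6107) = (-19166 - 45221)*(11894703/4414 - 6107) = -64387*(-15061595/4414) = 969770917265/4414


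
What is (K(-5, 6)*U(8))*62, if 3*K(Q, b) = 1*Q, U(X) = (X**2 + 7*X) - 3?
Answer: -12090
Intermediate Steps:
U(X) = -3 + X**2 + 7*X
K(Q, b) = Q/3 (K(Q, b) = (1*Q)/3 = Q/3)
(K(-5, 6)*U(8))*62 = (((1/3)*(-5))*(-3 + 8**2 + 7*8))*62 = -5*(-3 + 64 + 56)/3*62 = -5/3*117*62 = -195*62 = -12090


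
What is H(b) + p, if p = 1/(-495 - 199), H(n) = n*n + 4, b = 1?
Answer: 3469/694 ≈ 4.9986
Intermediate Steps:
H(n) = 4 + n² (H(n) = n² + 4 = 4 + n²)
p = -1/694 (p = 1/(-694) = -1/694 ≈ -0.0014409)
H(b) + p = (4 + 1²) - 1/694 = (4 + 1) - 1/694 = 5 - 1/694 = 3469/694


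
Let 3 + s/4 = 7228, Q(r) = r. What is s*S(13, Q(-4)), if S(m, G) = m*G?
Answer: -1502800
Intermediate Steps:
S(m, G) = G*m
s = 28900 (s = -12 + 4*7228 = -12 + 28912 = 28900)
s*S(13, Q(-4)) = 28900*(-4*13) = 28900*(-52) = -1502800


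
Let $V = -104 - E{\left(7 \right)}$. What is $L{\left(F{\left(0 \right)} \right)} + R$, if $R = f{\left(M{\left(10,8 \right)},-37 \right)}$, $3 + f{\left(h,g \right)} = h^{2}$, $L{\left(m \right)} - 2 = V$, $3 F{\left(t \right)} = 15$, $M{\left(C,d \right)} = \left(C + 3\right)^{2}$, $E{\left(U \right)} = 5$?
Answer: $28451$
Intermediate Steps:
$M{\left(C,d \right)} = \left(3 + C\right)^{2}$
$F{\left(t \right)} = 5$ ($F{\left(t \right)} = \frac{1}{3} \cdot 15 = 5$)
$V = -109$ ($V = -104 - 5 = -109$)
$L{\left(m \right)} = -107$ ($L{\left(m \right)} = 2 - 109 = -107$)
$f{\left(h,g \right)} = -3 + h^{2}$
$R = 28558$ ($R = -3 + \left(\left(3 + 10\right)^{2}\right)^{2} = -3 + \left(13^{2}\right)^{2} = -3 + 169^{2} = -3 + 28561 = 28558$)
$L{\left(F{\left(0 \right)} \right)} + R = -107 + 28558 = 28451$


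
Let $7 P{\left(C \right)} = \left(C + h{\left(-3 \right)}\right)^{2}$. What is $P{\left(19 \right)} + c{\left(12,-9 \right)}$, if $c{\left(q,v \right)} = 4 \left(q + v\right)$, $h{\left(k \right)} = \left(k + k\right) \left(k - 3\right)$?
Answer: $\frac{3109}{7} \approx 444.14$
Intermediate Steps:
$h{\left(k \right)} = 2 k \left(-3 + k\right)$
$c{\left(q,v \right)} = 4 q + 4 v$
$P{\left(C \right)} = \frac{\left(36 + C\right)^{2}}{7}$ ($P{\left(C \right)} = \frac{\left(C + 2 \left(-3\right) \left(-3 - 3\right)\right)^{2}}{7} = \frac{\left(C + 2 \left(-3\right) \left(-6\right)\right)^{2}}{7} = \frac{\left(C + 36\right)^{2}}{7} = \frac{\left(36 + C\right)^{2}}{7}$)
$P{\left(19 \right)} + c{\left(12,-9 \right)} = \frac{\left(36 + 19\right)^{2}}{7} + \left(4 \cdot 12 + 4 \left(-9\right)\right) = \frac{55^{2}}{7} + \left(48 - 36\right) = \frac{1}{7} \cdot 3025 + 12 = \frac{3025}{7} + 12 = \frac{3109}{7}$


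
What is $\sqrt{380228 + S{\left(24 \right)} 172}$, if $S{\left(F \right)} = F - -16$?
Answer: $6 \sqrt{10753} \approx 622.18$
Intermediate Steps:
$S{\left(F \right)} = 16 + F$ ($S{\left(F \right)} = F + 16 = 16 + F$)
$\sqrt{380228 + S{\left(24 \right)} 172} = \sqrt{380228 + \left(16 + 24\right) 172} = \sqrt{380228 + 40 \cdot 172} = \sqrt{380228 + 6880} = \sqrt{387108} = 6 \sqrt{10753}$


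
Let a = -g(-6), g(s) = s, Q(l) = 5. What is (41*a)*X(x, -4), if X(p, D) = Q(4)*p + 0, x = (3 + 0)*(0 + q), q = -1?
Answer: -3690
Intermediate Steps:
a = 6 (a = -1*(-6) = 6)
x = -3 (x = (3 + 0)*(0 - 1) = 3*(-1) = -3)
X(p, D) = 5*p (X(p, D) = 5*p + 0 = 5*p)
(41*a)*X(x, -4) = (41*6)*(5*(-3)) = 246*(-15) = -3690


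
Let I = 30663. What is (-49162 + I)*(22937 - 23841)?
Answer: 16723096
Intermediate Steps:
(-49162 + I)*(22937 - 23841) = (-49162 + 30663)*(22937 - 23841) = -18499*(-904) = 16723096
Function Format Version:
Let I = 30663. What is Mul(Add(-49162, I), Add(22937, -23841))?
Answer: 16723096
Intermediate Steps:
Mul(Add(-49162, I), Add(22937, -23841)) = Mul(Add(-49162, 30663), Add(22937, -23841)) = Mul(-18499, -904) = 16723096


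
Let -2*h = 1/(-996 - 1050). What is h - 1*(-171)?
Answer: 699733/4092 ≈ 171.00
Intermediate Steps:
h = 1/4092 (h = -1/(2*(-996 - 1050)) = -½/(-2046) = -½*(-1/2046) = 1/4092 ≈ 0.00024438)
h - 1*(-171) = 1/4092 - 1*(-171) = 1/4092 + 171 = 699733/4092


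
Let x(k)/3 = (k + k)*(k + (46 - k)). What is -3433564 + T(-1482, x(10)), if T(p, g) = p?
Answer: -3435046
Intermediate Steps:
x(k) = 276*k (x(k) = 3*((k + k)*(k + (46 - k))) = 3*((2*k)*46) = 3*(92*k) = 276*k)
-3433564 + T(-1482, x(10)) = -3433564 - 1482 = -3435046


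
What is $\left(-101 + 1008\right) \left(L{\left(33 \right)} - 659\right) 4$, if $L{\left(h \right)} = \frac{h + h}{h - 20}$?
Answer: $- \frac{30841628}{13} \approx -2.3724 \cdot 10^{6}$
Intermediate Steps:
$L{\left(h \right)} = \frac{2 h}{-20 + h}$
$\left(-101 + 1008\right) \left(L{\left(33 \right)} - 659\right) 4 = \left(-101 + 1008\right) \left(2 \cdot 33 \frac{1}{-20 + 33} - 659\right) 4 = 907 \left(2 \cdot 33 \cdot \frac{1}{13} - 659\right) 4 = 907 \left(\frac{66}{13} - 659\right) 4 = 907 \left(- \frac{8501}{13}\right) 4 = \left(- \frac{7710407}{13}\right) 4 = - \frac{30841628}{13}$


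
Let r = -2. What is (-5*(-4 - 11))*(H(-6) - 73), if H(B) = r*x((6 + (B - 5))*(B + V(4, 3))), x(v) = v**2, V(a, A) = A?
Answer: -39225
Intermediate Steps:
H(B) = -2*(1 + B)**2*(3 + B)**2 (H(B) = -2*(6 + (B - 5))**2*(B + 3)**2 = -2*(3 + B)**2*(6 + (-5 + B))**2 = -2*(1 + B)**2*(3 + B)**2)
(-5*(-4 - 11))*(H(-6) - 73) = (-5*(-4 - 11))*(-2*(3 + (-6)**2 + 4*(-6))**2 - 73) = (-5*(-15))*(-2*(3 + 36 - 24)**2 - 73) = 75*(-2*15**2 - 73) = 75*(-2*225 - 73) = 75*(-450 - 73) = 75*(-523) = -39225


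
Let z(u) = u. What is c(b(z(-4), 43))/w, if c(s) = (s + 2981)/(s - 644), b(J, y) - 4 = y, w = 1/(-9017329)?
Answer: 27304472212/597 ≈ 4.5736e+7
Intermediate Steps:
w = -1/9017329 ≈ -1.1090e-7
b(J, y) = 4 + y
c(s) = (2981 + s)/(-644 + s)
c(b(z(-4), 43))/w = ((2981 + (4 + 43))/(-644 + (4 + 43)))/(-1/9017329) = ((2981 + 47)/(-644 + 47))*(-9017329) = (3028/(-597))*(-9017329) = -1/597*3028*(-9017329) = -3028/597*(-9017329) = 27304472212/597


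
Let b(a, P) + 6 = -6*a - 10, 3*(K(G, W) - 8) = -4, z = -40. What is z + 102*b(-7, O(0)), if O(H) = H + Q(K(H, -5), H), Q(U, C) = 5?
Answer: 2612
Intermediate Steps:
K(G, W) = 20/3 (K(G, W) = 8 + (⅓)*(-4) = 8 - 4/3 = 20/3)
O(H) = 5 + H (O(H) = H + 5 = 5 + H)
b(a, P) = -16 - 6*a (b(a, P) = -6 + (-6*a - 10) = -6 + (-10 - 6*a) = -16 - 6*a)
z + 102*b(-7, O(0)) = -40 + 102*(-16 - 6*(-7)) = -40 + 102*(-16 + 42) = -40 + 102*26 = -40 + 2652 = 2612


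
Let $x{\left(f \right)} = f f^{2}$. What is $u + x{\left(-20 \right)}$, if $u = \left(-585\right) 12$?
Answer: $-15020$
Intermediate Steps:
$u = -7020$
$x{\left(f \right)} = f^{3}$
$u + x{\left(-20 \right)} = -7020 + \left(-20\right)^{3} = -7020 - 8000 = -15020$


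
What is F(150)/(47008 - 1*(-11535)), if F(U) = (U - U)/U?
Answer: 0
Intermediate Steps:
F(U) = 0 (F(U) = 0/U = 0)
F(150)/(47008 - 1*(-11535)) = 0/(47008 - 1*(-11535)) = 0/(47008 + 11535) = 0/58543 = 0*(1/58543) = 0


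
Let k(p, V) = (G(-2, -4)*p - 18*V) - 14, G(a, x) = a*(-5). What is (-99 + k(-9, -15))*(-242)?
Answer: -16214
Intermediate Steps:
G(a, x) = -5*a
k(p, V) = -14 - 18*V + 10*p (k(p, V) = ((-5*(-2))*p - 18*V) - 14 = (10*p - 18*V) - 14 = (-18*V + 10*p) - 14 = -14 - 18*V + 10*p)
(-99 + k(-9, -15))*(-242) = (-99 + (-14 - 18*(-15) + 10*(-9)))*(-242) = (-99 + (-14 + 270 - 90))*(-242) = (-99 + 166)*(-242) = 67*(-242) = -16214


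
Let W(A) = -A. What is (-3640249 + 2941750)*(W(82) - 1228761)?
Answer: 858345606657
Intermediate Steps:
(-3640249 + 2941750)*(W(82) - 1228761) = (-3640249 + 2941750)*(-1*82 - 1228761) = -698499*(-82 - 1228761) = -698499*(-1228843) = 858345606657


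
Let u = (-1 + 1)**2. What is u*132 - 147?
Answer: -147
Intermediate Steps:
u = 0 (u = 0**2 = 0)
u*132 - 147 = 0*132 - 147 = 0 - 147 = -147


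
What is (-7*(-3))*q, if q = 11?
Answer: 231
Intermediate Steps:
(-7*(-3))*q = -7*(-3)*11 = 21*11 = 231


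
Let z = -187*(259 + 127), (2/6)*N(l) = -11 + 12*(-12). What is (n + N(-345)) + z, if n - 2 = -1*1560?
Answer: -74205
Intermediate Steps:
N(l) = -465 (N(l) = 3*(-11 + 12*(-12)) = 3*(-11 - 144) = 3*(-155) = -465)
z = -72182 (z = -187*386 = -72182)
n = -1558 (n = 2 - 1*1560 = 2 - 1560 = -1558)
(n + N(-345)) + z = (-1558 - 465) - 72182 = -2023 - 72182 = -74205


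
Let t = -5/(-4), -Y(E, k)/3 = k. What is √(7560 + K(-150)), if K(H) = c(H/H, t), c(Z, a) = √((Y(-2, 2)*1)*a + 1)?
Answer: √(30240 + 2*I*√26)/2 ≈ 86.948 + 0.014661*I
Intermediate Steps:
Y(E, k) = -3*k
t = 5/4 (t = -5*(-¼) = 5/4 ≈ 1.2500)
c(Z, a) = √(1 - 6*a) (c(Z, a) = √((-3*2*1)*a + 1) = √((-6*1)*a + 1) = √(-6*a + 1) = √(1 - 6*a))
K(H) = I*√26/2 (K(H) = √(1 - 6*5/4) = √(1 - 15/2) = √(-13/2) = I*√26/2)
√(7560 + K(-150)) = √(7560 + I*√26/2)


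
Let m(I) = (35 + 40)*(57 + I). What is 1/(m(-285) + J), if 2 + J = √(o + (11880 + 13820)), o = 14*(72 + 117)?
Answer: -8551/146225029 - √28346/292450058 ≈ -5.9054e-5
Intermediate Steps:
o = 2646 (o = 14*189 = 2646)
m(I) = 4275 + 75*I (m(I) = 75*(57 + I) = 4275 + 75*I)
J = -2 + √28346 (J = -2 + √(2646 + (11880 + 13820)) = -2 + √(2646 + 25700) = -2 + √28346 ≈ 166.36)
1/(m(-285) + J) = 1/((4275 + 75*(-285)) + (-2 + √28346)) = 1/((4275 - 21375) + (-2 + √28346)) = 1/(-17100 + (-2 + √28346)) = 1/(-17102 + √28346)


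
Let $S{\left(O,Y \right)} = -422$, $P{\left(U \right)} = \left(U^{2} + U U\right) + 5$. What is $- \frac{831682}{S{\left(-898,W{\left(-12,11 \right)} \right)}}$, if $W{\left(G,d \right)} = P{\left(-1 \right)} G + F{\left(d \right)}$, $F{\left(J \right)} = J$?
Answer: $\frac{415841}{211} \approx 1970.8$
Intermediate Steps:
$P{\left(U \right)} = 5 + 2 U^{2}$ ($P{\left(U \right)} = \left(U^{2} + U^{2}\right) + 5 = 2 U^{2} + 5 = 5 + 2 U^{2}$)
$W{\left(G,d \right)} = d + 7 G$ ($W{\left(G,d \right)} = \left(5 + 2 \left(-1\right)^{2}\right) G + d = \left(5 + 2 \cdot 1\right) G + d = \left(5 + 2\right) G + d = 7 G + d = d + 7 G$)
$- \frac{831682}{S{\left(-898,W{\left(-12,11 \right)} \right)}} = - \frac{831682}{-422} = \left(-831682\right) \left(- \frac{1}{422}\right) = \frac{415841}{211}$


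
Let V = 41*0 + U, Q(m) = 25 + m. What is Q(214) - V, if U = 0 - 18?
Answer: 257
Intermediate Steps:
U = -18
V = -18 (V = 41*0 - 18 = 0 - 18 = -18)
Q(214) - V = (25 + 214) - 1*(-18) = 239 + 18 = 257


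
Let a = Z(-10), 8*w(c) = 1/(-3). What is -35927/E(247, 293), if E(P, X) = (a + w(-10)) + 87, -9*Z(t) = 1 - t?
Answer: -2586744/6173 ≈ -419.04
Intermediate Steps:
Z(t) = -1/9 + t/9 (Z(t) = -(1 - t)/9 = -1/9 + t/9)
w(c) = -1/24 (w(c) = (1/8)/(-3) = (1/8)*(-1/3) = -1/24)
a = -11/9 (a = -1/9 + (1/9)*(-10) = -1/9 - 10/9 = -11/9 ≈ -1.2222)
E(P, X) = 6173/72 (E(P, X) = (-11/9 - 1/24) + 87 = -91/72 + 87 = 6173/72)
-35927/E(247, 293) = -35927/6173/72 = -35927*72/6173 = -2586744/6173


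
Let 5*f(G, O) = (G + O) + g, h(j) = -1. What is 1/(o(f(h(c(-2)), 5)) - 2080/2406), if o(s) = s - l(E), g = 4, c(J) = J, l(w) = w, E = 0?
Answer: 6015/4424 ≈ 1.3596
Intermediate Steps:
f(G, O) = 4/5 + G/5 + O/5 (f(G, O) = ((G + O) + 4)/5 = (4 + G + O)/5 = 4/5 + G/5 + O/5)
o(s) = s (o(s) = s - 1*0 = s + 0 = s)
1/(o(f(h(c(-2)), 5)) - 2080/2406) = 1/((4/5 + (1/5)*(-1) + (1/5)*5) - 2080/2406) = 1/((4/5 - 1/5 + 1) - 2080*1/2406) = 1/(8/5 - 1040/1203) = 1/(4424/6015) = 6015/4424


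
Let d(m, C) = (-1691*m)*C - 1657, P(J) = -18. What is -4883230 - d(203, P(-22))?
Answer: -11060487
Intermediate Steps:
d(m, C) = -1657 - 1691*C*m (d(m, C) = -1691*C*m - 1657 = -1657 - 1691*C*m)
-4883230 - d(203, P(-22)) = -4883230 - (-1657 - 1691*(-18)*203) = -4883230 - (-1657 + 6178914) = -4883230 - 1*6177257 = -4883230 - 6177257 = -11060487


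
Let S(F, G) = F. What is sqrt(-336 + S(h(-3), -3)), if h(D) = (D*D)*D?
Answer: 11*I*sqrt(3) ≈ 19.053*I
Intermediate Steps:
h(D) = D**3 (h(D) = D**2*D = D**3)
sqrt(-336 + S(h(-3), -3)) = sqrt(-336 + (-3)**3) = sqrt(-336 - 27) = sqrt(-363) = 11*I*sqrt(3)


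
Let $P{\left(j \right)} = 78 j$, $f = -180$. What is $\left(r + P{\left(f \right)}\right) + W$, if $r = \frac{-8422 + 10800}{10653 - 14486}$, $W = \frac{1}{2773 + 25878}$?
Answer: $- \frac{1541930861565}{109819283} \approx -14041.0$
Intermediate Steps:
$W = \frac{1}{28651} \approx 3.4903 \cdot 10^{-5}$
$r = - \frac{2378}{3833}$ ($r = \frac{2378}{-3833} = 2378 \left(- \frac{1}{3833}\right) = - \frac{2378}{3833} \approx -0.6204$)
$\left(r + P{\left(f \right)}\right) + W = \left(- \frac{2378}{3833} + 78 \left(-180\right)\right) + \frac{1}{28651} = \left(- \frac{2378}{3833} - 14040\right) + \frac{1}{28651} = - \frac{53817698}{3833} + \frac{1}{28651} = - \frac{1541930861565}{109819283}$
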